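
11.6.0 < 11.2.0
False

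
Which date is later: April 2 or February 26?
April 2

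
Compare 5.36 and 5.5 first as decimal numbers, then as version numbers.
As decimals: 5.36 < 5.5. As versions: v5.36 > v5.5 (minor version 36 > 5).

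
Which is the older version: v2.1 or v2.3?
v2.1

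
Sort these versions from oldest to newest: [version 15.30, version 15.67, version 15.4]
[version 15.4, version 15.30, version 15.67]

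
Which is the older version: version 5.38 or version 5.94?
version 5.38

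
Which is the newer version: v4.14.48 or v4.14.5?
v4.14.48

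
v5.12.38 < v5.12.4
False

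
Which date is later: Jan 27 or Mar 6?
Mar 6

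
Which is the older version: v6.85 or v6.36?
v6.36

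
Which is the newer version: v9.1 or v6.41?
v9.1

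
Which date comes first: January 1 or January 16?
January 1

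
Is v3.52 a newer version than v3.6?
Yes. Version numbers are compared segment by segment as integers, not as decimals: minor version 52 > 6, so v3.52 > v3.6 (even though the decimal 3.52 < 3.6).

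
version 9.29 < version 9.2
False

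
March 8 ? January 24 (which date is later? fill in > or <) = >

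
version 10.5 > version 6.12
True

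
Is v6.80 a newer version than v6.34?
Yes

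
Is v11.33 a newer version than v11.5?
Yes. Version numbers are compared segment by segment as integers, not as decimals: minor version 33 > 5, so v11.33 > v11.5 (even though the decimal 11.33 < 11.5).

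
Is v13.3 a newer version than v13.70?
No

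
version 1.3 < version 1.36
True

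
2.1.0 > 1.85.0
True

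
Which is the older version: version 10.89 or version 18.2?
version 10.89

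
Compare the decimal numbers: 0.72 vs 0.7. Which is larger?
0.72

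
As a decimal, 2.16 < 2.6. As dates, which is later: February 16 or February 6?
February 16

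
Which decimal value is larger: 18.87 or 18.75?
18.87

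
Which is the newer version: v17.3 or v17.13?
v17.13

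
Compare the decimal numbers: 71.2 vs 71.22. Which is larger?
71.22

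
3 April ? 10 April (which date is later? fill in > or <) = <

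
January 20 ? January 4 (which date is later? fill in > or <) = >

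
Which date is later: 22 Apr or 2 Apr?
22 Apr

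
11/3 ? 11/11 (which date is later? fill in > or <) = <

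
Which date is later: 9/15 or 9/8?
9/15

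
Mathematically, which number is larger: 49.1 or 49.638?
49.638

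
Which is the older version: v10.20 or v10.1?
v10.1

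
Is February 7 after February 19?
No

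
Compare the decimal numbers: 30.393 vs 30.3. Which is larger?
30.393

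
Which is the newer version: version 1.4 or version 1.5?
version 1.5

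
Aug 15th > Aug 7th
True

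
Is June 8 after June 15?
No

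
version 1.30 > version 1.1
True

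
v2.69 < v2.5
False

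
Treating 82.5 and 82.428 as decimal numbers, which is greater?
82.5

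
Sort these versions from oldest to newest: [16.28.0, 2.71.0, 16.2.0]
[2.71.0, 16.2.0, 16.28.0]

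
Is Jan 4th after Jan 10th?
No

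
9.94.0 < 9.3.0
False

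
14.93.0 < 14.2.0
False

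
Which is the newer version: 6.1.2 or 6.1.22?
6.1.22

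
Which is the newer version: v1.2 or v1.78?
v1.78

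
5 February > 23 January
True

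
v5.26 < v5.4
False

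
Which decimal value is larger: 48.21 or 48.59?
48.59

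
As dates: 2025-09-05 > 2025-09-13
False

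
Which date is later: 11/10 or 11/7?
11/10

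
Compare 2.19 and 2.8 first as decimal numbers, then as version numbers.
As decimals: 2.19 < 2.8. As versions: v2.19 > v2.8 (minor version 19 > 8).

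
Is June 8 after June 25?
No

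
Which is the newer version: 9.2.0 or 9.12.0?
9.12.0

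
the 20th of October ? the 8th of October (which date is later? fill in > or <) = >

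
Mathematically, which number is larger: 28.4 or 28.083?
28.4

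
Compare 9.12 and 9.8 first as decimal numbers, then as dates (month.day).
As decimals: 9.12 < 9.8. As dates: 9/12 is later than 9/8 (day 12 > day 8).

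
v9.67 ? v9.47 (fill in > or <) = >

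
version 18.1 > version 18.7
False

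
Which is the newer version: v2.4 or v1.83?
v2.4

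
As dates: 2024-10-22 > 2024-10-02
True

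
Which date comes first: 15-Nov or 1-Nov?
1-Nov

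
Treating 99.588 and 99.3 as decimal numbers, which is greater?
99.588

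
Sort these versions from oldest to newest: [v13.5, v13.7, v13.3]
[v13.3, v13.5, v13.7]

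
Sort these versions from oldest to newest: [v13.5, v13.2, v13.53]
[v13.2, v13.5, v13.53]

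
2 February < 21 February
True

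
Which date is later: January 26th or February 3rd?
February 3rd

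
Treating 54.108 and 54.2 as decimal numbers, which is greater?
54.2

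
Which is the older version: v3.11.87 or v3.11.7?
v3.11.7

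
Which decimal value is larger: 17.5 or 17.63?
17.63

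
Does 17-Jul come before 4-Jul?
No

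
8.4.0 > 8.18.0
False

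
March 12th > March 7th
True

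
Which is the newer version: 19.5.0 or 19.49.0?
19.49.0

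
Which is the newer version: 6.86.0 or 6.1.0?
6.86.0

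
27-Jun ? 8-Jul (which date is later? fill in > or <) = <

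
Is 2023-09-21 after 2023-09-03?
Yes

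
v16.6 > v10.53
True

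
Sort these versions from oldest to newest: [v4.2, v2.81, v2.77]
[v2.77, v2.81, v4.2]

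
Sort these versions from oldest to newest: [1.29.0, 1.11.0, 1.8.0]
[1.8.0, 1.11.0, 1.29.0]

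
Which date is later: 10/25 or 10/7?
10/25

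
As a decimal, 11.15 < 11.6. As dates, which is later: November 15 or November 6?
November 15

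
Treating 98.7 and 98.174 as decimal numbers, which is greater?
98.7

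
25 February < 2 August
True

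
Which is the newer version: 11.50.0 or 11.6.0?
11.50.0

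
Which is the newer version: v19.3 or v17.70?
v19.3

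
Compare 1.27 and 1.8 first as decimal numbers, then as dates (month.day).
As decimals: 1.27 < 1.8. As dates: 1/27 is later than 1/8 (day 27 > day 8).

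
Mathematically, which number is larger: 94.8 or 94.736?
94.8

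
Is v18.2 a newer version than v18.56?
No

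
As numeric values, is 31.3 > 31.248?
True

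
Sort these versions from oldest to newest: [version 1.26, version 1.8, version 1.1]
[version 1.1, version 1.8, version 1.26]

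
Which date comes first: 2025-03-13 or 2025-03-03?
2025-03-03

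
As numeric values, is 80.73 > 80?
True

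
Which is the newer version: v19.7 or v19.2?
v19.7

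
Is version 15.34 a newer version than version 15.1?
Yes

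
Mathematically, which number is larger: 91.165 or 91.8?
91.8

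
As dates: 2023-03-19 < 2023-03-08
False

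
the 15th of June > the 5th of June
True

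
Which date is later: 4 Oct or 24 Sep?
4 Oct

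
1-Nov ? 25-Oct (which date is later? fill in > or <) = >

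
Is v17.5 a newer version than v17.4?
Yes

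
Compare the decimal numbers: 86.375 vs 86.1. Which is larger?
86.375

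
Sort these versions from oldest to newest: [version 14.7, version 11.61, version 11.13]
[version 11.13, version 11.61, version 14.7]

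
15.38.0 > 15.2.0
True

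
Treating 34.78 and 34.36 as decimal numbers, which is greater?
34.78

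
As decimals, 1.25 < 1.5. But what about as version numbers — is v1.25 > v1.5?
True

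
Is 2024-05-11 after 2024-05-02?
Yes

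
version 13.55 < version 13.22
False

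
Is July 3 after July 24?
No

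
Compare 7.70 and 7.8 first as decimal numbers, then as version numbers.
As decimals: 7.70 < 7.8. As versions: v7.70 > v7.8 (minor version 70 > 8).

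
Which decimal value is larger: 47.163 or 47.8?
47.8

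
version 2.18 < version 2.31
True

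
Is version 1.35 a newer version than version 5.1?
No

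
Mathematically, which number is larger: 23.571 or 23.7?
23.7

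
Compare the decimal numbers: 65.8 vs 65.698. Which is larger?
65.8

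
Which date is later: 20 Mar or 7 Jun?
7 Jun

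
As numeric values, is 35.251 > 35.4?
False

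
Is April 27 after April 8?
Yes. Day 27 comes after day 8 in April — this is a date comparison, not a decimal one (the decimal 4.27 would be smaller than 4.8).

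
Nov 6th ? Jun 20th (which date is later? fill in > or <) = >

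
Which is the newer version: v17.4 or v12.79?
v17.4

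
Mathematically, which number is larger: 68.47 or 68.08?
68.47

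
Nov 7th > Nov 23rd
False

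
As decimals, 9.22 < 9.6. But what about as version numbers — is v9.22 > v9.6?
True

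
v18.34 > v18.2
True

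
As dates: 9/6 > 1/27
True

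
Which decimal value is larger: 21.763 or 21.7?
21.763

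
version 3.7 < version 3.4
False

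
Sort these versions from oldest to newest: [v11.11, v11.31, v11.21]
[v11.11, v11.21, v11.31]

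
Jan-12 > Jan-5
True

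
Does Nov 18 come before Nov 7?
No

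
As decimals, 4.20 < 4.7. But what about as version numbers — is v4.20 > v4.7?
True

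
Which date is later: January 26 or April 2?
April 2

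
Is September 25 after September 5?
Yes. Day 25 comes after day 5 in September — this is a date comparison, not a decimal one (the decimal 9.25 would be smaller than 9.5).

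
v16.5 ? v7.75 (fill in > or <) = >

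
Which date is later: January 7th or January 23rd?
January 23rd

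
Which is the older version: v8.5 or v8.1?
v8.1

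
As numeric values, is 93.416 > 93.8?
False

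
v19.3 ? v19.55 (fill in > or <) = <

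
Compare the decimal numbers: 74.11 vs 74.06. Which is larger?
74.11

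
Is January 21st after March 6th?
No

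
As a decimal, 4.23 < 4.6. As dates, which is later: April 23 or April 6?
April 23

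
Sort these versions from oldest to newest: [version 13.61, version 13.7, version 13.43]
[version 13.7, version 13.43, version 13.61]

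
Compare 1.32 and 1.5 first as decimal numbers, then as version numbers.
As decimals: 1.32 < 1.5. As versions: v1.32 > v1.5 (minor version 32 > 5).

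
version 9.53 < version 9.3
False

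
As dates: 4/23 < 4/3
False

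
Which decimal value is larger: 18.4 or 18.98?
18.98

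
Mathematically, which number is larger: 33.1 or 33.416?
33.416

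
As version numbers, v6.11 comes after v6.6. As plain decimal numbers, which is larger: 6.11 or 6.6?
6.6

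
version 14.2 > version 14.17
False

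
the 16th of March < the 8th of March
False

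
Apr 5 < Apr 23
True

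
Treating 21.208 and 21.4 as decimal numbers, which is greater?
21.4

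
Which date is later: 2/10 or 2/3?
2/10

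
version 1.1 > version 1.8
False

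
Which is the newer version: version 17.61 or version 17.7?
version 17.61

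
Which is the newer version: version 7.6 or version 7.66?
version 7.66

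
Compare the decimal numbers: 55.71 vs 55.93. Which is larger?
55.93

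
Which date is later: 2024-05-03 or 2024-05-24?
2024-05-24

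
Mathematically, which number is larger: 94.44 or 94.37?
94.44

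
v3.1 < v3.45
True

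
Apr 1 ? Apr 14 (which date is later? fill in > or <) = <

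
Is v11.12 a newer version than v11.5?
Yes. Version numbers are compared segment by segment as integers, not as decimals: minor version 12 > 5, so v11.12 > v11.5 (even though the decimal 11.12 < 11.5).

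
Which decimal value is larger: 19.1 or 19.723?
19.723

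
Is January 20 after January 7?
Yes. Day 20 comes after day 7 in January — this is a date comparison, not a decimal one (the decimal 1.20 would be smaller than 1.7).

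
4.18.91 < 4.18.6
False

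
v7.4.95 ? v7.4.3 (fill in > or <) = >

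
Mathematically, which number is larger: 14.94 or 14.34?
14.94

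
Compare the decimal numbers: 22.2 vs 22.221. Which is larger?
22.221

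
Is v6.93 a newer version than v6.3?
Yes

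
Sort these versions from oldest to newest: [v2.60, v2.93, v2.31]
[v2.31, v2.60, v2.93]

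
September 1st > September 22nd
False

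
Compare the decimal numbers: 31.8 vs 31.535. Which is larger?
31.8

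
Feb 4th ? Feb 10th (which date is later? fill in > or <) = <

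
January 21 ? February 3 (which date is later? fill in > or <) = <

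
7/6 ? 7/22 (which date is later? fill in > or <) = <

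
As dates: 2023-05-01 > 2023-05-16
False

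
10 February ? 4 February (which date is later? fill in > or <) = >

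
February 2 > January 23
True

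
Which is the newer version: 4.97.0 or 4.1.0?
4.97.0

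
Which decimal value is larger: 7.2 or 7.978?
7.978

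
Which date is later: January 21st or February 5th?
February 5th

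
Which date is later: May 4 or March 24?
May 4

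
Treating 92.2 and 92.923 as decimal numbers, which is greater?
92.923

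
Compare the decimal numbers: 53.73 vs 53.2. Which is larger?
53.73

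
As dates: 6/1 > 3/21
True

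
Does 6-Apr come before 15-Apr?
Yes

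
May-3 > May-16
False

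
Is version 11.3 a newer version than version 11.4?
No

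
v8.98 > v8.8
True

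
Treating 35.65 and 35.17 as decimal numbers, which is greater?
35.65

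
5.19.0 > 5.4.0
True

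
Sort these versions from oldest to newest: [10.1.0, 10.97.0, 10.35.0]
[10.1.0, 10.35.0, 10.97.0]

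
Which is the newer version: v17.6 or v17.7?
v17.7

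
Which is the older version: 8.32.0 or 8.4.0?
8.4.0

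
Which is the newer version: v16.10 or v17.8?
v17.8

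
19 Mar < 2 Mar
False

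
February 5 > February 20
False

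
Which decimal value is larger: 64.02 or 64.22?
64.22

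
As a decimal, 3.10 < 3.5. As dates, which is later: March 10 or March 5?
March 10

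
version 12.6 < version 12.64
True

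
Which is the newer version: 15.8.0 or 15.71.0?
15.71.0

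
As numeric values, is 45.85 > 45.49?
True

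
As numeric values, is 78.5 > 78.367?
True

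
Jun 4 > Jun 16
False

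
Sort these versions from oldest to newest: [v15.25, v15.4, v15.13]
[v15.4, v15.13, v15.25]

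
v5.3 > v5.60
False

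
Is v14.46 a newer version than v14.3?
Yes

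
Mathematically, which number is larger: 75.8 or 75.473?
75.8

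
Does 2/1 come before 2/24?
Yes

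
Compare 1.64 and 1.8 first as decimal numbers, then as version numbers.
As decimals: 1.64 < 1.8. As versions: v1.64 > v1.8 (minor version 64 > 8).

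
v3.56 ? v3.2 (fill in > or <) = >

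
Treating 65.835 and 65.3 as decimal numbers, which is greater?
65.835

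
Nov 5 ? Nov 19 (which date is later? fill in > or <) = <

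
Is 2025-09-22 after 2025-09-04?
Yes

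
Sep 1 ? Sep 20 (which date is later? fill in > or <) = <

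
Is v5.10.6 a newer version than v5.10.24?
No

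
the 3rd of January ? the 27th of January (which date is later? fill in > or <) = <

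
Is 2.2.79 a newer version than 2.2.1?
Yes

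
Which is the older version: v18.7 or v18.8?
v18.7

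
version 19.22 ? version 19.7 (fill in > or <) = >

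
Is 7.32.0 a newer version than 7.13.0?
Yes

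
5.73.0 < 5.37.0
False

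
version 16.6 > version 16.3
True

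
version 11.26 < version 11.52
True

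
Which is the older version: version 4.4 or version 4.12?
version 4.4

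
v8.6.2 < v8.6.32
True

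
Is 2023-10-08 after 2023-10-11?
No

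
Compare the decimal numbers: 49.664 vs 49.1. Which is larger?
49.664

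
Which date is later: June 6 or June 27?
June 27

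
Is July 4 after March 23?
Yes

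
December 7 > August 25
True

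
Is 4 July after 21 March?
Yes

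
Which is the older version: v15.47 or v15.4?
v15.4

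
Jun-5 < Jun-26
True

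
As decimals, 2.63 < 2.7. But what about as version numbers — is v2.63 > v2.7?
True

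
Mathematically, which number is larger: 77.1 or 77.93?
77.93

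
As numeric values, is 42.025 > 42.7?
False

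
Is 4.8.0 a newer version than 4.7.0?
Yes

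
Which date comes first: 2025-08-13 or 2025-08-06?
2025-08-06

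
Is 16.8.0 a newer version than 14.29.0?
Yes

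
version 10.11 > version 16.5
False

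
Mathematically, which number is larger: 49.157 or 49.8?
49.8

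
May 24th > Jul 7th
False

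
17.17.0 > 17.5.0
True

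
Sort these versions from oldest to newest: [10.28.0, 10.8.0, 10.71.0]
[10.8.0, 10.28.0, 10.71.0]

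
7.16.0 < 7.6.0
False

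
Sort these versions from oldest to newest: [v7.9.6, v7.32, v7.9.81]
[v7.9.6, v7.9.81, v7.32]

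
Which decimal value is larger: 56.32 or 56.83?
56.83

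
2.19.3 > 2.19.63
False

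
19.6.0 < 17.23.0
False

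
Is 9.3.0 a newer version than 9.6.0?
No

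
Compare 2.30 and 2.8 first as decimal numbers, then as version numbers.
As decimals: 2.30 < 2.8. As versions: v2.30 > v2.8 (minor version 30 > 8).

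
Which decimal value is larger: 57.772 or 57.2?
57.772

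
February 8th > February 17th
False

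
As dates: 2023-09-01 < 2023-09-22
True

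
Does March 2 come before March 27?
Yes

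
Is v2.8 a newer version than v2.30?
No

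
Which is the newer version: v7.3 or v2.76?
v7.3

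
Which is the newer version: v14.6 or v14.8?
v14.8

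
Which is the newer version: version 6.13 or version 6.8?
version 6.13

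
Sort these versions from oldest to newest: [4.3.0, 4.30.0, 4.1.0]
[4.1.0, 4.3.0, 4.30.0]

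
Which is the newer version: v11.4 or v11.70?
v11.70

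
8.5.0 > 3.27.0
True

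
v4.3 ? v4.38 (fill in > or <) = <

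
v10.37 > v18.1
False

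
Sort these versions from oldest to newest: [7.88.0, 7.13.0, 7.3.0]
[7.3.0, 7.13.0, 7.88.0]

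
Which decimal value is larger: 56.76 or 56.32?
56.76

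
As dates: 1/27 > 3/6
False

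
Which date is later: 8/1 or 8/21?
8/21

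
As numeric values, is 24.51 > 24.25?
True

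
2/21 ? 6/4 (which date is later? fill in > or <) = <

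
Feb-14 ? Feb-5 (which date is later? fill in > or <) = >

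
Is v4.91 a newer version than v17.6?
No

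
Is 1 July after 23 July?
No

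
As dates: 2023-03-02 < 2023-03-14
True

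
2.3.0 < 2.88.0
True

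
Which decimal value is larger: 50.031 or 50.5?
50.5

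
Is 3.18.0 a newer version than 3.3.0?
Yes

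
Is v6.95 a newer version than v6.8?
Yes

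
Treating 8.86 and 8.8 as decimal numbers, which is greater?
8.86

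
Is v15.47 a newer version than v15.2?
Yes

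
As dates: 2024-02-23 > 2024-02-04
True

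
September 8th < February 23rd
False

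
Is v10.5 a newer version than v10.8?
No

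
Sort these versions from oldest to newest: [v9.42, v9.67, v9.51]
[v9.42, v9.51, v9.67]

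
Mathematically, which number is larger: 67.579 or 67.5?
67.579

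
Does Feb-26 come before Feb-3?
No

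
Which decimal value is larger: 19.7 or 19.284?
19.7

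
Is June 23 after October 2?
No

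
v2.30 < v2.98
True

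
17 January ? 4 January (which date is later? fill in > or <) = >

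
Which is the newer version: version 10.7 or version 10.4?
version 10.7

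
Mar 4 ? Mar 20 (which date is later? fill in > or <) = <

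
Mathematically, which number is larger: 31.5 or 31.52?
31.52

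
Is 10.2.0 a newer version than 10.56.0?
No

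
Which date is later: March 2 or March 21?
March 21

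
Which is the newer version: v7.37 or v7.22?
v7.37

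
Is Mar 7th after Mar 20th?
No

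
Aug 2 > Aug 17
False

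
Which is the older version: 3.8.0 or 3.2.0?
3.2.0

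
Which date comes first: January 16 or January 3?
January 3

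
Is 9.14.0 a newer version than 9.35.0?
No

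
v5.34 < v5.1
False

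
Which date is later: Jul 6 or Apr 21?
Jul 6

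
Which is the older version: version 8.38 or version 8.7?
version 8.7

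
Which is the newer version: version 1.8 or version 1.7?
version 1.8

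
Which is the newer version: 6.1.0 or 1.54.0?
6.1.0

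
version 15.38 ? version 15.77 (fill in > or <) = <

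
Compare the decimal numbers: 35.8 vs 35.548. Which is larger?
35.8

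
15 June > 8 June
True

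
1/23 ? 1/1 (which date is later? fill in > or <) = >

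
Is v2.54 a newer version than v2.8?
Yes. Version numbers are compared segment by segment as integers, not as decimals: minor version 54 > 8, so v2.54 > v2.8 (even though the decimal 2.54 < 2.8).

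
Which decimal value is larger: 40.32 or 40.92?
40.92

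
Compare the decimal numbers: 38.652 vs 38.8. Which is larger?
38.8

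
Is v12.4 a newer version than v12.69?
No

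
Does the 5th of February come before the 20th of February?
Yes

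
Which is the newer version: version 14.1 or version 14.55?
version 14.55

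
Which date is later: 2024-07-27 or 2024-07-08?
2024-07-27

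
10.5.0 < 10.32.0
True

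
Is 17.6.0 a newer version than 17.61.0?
No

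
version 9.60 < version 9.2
False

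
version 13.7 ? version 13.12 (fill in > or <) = <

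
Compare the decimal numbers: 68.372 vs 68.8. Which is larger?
68.8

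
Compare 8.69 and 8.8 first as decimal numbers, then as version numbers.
As decimals: 8.69 < 8.8. As versions: v8.69 > v8.8 (minor version 69 > 8).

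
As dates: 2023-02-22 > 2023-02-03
True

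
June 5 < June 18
True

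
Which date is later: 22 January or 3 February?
3 February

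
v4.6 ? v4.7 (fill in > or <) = <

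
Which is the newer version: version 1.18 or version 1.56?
version 1.56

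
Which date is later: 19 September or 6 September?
19 September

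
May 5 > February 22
True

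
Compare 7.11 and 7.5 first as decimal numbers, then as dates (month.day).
As decimals: 7.11 < 7.5. As dates: 7/11 is later than 7/5 (day 11 > day 5).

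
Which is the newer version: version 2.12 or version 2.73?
version 2.73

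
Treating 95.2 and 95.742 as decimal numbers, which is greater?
95.742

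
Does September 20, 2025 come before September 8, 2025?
No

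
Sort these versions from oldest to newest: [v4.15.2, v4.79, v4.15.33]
[v4.15.2, v4.15.33, v4.79]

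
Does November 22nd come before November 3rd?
No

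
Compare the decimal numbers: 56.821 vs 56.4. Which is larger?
56.821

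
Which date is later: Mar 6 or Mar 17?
Mar 17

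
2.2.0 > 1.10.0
True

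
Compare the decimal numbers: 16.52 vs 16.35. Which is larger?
16.52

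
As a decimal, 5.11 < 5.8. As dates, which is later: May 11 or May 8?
May 11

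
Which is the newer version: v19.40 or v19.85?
v19.85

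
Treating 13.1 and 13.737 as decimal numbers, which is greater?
13.737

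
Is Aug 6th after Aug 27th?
No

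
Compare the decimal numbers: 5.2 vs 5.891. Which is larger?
5.891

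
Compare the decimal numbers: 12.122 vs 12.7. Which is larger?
12.7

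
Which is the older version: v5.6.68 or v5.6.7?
v5.6.7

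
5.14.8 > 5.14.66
False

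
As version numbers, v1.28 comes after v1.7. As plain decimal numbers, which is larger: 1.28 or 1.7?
1.7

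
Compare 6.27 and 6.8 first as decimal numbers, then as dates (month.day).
As decimals: 6.27 < 6.8. As dates: 6/27 is later than 6/8 (day 27 > day 8).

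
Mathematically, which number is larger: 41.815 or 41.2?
41.815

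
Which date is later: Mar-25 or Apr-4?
Apr-4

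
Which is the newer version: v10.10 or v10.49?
v10.49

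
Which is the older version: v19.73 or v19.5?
v19.5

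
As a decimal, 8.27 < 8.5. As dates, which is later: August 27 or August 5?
August 27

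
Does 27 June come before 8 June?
No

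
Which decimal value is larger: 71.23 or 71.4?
71.4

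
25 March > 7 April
False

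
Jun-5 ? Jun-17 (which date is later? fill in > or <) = <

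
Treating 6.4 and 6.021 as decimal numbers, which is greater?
6.4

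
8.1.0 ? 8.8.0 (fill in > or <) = <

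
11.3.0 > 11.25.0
False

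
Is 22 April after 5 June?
No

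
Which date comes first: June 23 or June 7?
June 7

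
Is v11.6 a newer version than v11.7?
No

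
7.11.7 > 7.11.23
False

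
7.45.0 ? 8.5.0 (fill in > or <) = <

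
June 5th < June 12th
True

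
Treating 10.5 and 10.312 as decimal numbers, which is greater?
10.5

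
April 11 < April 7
False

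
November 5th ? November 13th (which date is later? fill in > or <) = <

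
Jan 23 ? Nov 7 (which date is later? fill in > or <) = <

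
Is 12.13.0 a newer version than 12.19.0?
No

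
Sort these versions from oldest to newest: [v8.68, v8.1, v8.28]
[v8.1, v8.28, v8.68]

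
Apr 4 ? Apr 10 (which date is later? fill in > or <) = <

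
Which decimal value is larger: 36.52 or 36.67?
36.67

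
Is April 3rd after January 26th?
Yes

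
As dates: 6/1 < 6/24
True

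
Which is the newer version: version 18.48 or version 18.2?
version 18.48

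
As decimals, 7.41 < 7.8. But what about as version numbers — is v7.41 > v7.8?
True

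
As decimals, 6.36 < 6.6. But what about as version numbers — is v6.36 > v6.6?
True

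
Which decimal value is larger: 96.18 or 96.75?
96.75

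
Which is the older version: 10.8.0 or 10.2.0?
10.2.0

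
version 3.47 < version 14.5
True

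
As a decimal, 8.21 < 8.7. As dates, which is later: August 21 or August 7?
August 21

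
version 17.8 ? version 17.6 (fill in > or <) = >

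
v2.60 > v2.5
True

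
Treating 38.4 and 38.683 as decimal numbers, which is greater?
38.683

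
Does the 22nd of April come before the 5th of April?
No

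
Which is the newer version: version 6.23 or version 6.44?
version 6.44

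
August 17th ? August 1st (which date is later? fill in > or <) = >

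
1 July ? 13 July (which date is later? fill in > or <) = <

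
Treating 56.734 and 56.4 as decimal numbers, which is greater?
56.734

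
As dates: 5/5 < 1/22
False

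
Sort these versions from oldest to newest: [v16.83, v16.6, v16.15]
[v16.6, v16.15, v16.83]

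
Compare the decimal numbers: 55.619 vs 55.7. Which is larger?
55.7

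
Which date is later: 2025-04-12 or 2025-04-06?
2025-04-12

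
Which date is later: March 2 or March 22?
March 22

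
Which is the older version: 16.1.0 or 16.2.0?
16.1.0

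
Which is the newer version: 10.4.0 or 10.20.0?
10.20.0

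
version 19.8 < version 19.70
True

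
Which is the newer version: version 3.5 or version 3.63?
version 3.63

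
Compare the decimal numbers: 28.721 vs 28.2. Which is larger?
28.721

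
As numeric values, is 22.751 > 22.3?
True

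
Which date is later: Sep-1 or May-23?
Sep-1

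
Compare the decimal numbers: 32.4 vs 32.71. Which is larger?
32.71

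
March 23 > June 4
False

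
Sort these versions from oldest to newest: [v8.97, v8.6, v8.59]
[v8.6, v8.59, v8.97]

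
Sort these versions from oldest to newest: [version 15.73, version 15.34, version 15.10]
[version 15.10, version 15.34, version 15.73]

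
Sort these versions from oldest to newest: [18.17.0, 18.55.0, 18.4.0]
[18.4.0, 18.17.0, 18.55.0]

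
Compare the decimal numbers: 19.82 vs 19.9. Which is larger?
19.9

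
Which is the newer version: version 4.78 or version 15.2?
version 15.2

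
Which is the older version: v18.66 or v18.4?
v18.4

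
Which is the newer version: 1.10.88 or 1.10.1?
1.10.88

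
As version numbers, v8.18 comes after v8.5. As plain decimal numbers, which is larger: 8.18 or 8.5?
8.5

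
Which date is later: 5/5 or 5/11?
5/11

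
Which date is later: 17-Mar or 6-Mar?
17-Mar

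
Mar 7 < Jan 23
False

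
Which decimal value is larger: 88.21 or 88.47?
88.47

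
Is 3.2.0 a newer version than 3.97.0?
No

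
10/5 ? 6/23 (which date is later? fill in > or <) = >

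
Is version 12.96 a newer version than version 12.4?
Yes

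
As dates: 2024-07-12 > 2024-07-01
True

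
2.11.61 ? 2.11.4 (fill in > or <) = >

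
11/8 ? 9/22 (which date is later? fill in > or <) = >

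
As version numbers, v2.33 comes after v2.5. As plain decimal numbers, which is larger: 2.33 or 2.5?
2.5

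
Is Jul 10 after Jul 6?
Yes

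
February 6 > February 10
False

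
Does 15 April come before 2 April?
No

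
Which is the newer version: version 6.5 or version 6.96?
version 6.96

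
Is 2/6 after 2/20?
No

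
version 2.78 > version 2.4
True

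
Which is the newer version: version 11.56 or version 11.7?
version 11.56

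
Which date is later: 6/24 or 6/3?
6/24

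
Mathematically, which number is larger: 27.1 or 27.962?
27.962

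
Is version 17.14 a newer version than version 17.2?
Yes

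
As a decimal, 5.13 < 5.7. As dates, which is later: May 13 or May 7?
May 13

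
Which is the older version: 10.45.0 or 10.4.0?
10.4.0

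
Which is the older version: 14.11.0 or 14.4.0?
14.4.0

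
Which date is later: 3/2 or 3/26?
3/26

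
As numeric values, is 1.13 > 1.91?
False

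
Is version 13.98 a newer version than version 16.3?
No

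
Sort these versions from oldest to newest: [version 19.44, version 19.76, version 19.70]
[version 19.44, version 19.70, version 19.76]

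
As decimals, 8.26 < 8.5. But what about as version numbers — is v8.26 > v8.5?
True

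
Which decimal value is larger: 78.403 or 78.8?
78.8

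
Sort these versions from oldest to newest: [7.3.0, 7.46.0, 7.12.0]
[7.3.0, 7.12.0, 7.46.0]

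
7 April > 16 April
False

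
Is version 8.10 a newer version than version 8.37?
No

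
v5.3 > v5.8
False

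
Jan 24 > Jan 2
True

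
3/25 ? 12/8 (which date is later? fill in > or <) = <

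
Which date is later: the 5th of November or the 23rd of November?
the 23rd of November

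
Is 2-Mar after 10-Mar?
No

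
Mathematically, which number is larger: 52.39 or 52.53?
52.53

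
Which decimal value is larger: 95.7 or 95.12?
95.7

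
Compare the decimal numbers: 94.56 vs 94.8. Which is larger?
94.8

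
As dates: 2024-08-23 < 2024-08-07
False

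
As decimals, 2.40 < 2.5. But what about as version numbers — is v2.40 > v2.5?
True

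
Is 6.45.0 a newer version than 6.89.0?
No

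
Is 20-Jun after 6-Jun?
Yes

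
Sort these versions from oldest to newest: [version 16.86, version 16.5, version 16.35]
[version 16.5, version 16.35, version 16.86]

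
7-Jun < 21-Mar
False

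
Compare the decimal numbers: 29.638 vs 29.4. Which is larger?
29.638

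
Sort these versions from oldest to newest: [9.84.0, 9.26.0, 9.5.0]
[9.5.0, 9.26.0, 9.84.0]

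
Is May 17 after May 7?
Yes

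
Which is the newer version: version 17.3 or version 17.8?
version 17.8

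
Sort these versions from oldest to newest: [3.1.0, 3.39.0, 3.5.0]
[3.1.0, 3.5.0, 3.39.0]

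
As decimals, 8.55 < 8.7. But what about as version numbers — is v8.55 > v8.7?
True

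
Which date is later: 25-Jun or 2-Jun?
25-Jun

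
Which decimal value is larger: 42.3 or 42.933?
42.933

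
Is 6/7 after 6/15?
No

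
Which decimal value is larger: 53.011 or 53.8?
53.8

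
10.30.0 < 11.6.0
True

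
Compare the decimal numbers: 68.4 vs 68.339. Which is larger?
68.4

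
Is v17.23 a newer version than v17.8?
Yes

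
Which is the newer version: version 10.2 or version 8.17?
version 10.2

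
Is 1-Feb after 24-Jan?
Yes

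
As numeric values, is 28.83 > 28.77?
True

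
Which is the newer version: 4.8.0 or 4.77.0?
4.77.0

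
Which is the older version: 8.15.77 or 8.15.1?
8.15.1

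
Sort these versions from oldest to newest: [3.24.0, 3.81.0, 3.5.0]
[3.5.0, 3.24.0, 3.81.0]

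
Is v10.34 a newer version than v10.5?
Yes. Version numbers are compared segment by segment as integers, not as decimals: minor version 34 > 5, so v10.34 > v10.5 (even though the decimal 10.34 < 10.5).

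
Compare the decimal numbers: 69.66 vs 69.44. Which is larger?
69.66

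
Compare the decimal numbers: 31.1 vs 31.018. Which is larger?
31.1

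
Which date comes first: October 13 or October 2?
October 2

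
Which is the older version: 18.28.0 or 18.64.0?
18.28.0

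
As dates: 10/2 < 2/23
False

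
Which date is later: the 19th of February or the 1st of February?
the 19th of February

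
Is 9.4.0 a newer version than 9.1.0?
Yes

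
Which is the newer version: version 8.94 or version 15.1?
version 15.1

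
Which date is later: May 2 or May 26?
May 26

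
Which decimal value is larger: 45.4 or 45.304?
45.4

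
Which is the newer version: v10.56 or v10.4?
v10.56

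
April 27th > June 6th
False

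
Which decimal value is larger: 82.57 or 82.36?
82.57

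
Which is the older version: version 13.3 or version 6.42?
version 6.42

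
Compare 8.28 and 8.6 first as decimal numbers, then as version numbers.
As decimals: 8.28 < 8.6. As versions: v8.28 > v8.6 (minor version 28 > 6).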